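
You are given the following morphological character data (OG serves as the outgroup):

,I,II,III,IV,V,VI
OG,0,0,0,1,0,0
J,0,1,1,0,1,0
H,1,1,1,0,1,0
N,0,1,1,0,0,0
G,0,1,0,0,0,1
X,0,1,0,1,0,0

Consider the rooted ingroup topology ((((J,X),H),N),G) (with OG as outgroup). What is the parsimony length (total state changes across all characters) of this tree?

Map each character onto ((((J,X),H),N),G) (rooted by OG) and count the minimum state changes it requires (Fitch parsimony):
I: 1; II: 1; III: 2; IV: 2; V: 2; VI: 1.
Total tree length = 9.

9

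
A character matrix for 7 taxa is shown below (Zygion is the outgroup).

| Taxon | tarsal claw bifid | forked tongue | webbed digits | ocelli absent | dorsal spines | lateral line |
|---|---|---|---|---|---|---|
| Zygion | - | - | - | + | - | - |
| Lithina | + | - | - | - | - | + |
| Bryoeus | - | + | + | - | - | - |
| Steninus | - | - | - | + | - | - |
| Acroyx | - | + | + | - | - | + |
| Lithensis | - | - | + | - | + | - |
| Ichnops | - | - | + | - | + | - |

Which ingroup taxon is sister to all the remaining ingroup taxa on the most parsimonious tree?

Steninus

Character polarity is set by the outgroup: the derived state is whichever differs from the outgroup's state, so for ocelli absent the derived state is '-', and for the remaining characters it is '+'.
tarsal claw bifid (derived state '+') is unique to Lithina (autapomorphy; uninformative for grouping).
forked tongue (derived state '+') is shared by Acroyx and Bryoeus — a synapomorphy uniting that clade.
webbed digits: derived state '+' in Acroyx, Bryoeus, Ichnops, and Lithensis only — synapomorphy for {Acroyx, Bryoeus, Ichnops, Lithensis}.
Only Acroyx, Bryoeus, Ichnops, Lithensis, and Lithina show the derived state '-' for ocelli absent, supporting them as a clade.
dorsal spines (derived state '+') is shared by Ichnops and Lithensis — a synapomorphy uniting that clade.
lateral line (state '+') occurs in Acroyx and Lithina but conflicts with the nesting implied by the other characters — most parsimoniously interpreted as homoplasy.
Most parsimonious ingroup topology: ((Lithina,((Bryoeus,Acroyx),(Lithensis,Ichnops))),Steninus).
Steninus is sister to the clade containing all other ingroup taxa, so it is the earliest-diverging (most basal) ingroup lineage.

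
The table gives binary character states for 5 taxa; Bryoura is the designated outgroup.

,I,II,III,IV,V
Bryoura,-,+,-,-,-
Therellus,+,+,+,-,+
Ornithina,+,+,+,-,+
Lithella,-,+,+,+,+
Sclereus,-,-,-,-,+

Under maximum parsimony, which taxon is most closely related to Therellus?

Ornithina

Character polarity is set by the outgroup: the derived state is whichever differs from the outgroup's state, so for II the derived state is '-', and for the remaining characters it is '+'.
Only Ornithina and Therellus show the derived state '+' for I, supporting them as a clade.
II (derived state '-') is unique to Sclereus (autapomorphy; uninformative for grouping).
III (derived state '+') is shared by Lithella, Ornithina, and Therellus — a synapomorphy uniting that clade.
IV (derived state '+') is unique to Lithella (autapomorphy; uninformative for grouping).
V (derived state '+') is shared by all ingroup taxa — unites the whole ingroup.
Most parsimonious ingroup topology: (((Therellus,Ornithina),Lithella),Sclereus).
Therellus and Ornithina form a cherry on this tree, so they are sister taxa.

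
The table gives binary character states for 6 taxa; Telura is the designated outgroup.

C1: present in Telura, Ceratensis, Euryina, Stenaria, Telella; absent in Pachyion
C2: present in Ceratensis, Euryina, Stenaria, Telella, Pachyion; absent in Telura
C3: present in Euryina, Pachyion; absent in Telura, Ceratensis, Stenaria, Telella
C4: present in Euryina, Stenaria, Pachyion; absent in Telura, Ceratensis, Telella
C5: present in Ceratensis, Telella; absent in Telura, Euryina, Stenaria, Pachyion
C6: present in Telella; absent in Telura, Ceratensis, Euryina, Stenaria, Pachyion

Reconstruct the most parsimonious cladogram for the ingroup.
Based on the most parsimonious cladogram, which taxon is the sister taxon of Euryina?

Pachyion

Character polarity is set by the outgroup: the derived state is whichever differs from the outgroup's state, so for C1 the derived state is 'absent', and for the remaining characters it is 'present'.
C1 (derived state 'absent') is unique to Pachyion (autapomorphy; uninformative for grouping).
All ingroup taxa share the derived state 'present' for C2; it defines the ingroup but does not resolve relationships within it.
C3: derived state 'present' in Euryina and Pachyion only — synapomorphy for {Euryina, Pachyion}.
C4 (derived state 'present') is shared by Euryina, Pachyion, and Stenaria — a synapomorphy uniting that clade.
C5: derived state 'present' in Ceratensis and Telella only — synapomorphy for {Ceratensis, Telella}.
C6 (derived state 'present') is unique to Telella (autapomorphy; uninformative for grouping).
Most parsimonious ingroup topology: ((Ceratensis,Telella),((Euryina,Pachyion),Stenaria)).
Euryina and Pachyion form a cherry on this tree, so they are sister taxa.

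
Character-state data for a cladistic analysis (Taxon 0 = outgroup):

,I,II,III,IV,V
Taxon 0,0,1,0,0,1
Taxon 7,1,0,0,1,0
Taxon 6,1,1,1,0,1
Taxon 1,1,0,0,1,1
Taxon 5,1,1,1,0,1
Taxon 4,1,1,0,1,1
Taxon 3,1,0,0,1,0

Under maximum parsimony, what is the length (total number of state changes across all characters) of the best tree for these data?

Character polarity is set by the outgroup: the derived state is whichever differs from the outgroup's state, so for II, V the derived state is '0', and for the remaining characters it is '1'.
I (derived state '1') is shared by all ingroup taxa — unites the whole ingroup.
Only Taxon 1, Taxon 3, and Taxon 7 show the derived state '0' for II, supporting them as a clade.
III (derived state '1') is shared by Taxon 5 and Taxon 6 — a synapomorphy uniting that clade.
Only Taxon 1, Taxon 3, Taxon 4, and Taxon 7 show the derived state '1' for IV, supporting them as a clade.
V (derived state '0') is shared by Taxon 3 and Taxon 7 — a synapomorphy uniting that clade.
Most parsimonious ingroup topology: ((((Taxon 7,Taxon 3),Taxon 1),Taxon 4),(Taxon 6,Taxon 5)).
Changes per character on this tree: I: 1; II: 1; III: 1; IV: 1; V: 1.
Total = 5.

5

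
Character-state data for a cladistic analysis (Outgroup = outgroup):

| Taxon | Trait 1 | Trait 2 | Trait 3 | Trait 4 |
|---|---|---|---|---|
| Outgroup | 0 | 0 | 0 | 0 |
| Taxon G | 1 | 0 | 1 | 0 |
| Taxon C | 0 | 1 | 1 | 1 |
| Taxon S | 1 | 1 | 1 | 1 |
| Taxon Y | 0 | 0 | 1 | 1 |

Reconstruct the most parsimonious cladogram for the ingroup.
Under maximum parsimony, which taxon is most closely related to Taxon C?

The outgroup has state '0' for every character, so '1' is the derived state throughout.
Trait 1 (state '1') occurs in Taxon G and Taxon S but conflicts with the nesting implied by the other characters — most parsimoniously interpreted as homoplasy.
Trait 2: derived state '1' in Taxon C and Taxon S only — synapomorphy for {Taxon C, Taxon S}.
Trait 3 (derived state '1') is shared by all ingroup taxa — unites the whole ingroup.
Trait 4: derived state '1' in Taxon C, Taxon S, and Taxon Y only — synapomorphy for {Taxon C, Taxon S, Taxon Y}.
Most parsimonious ingroup topology: (Taxon G,((Taxon C,Taxon S),Taxon Y)).
Taxon C and Taxon S form a cherry on this tree, so they are sister taxa.

Taxon S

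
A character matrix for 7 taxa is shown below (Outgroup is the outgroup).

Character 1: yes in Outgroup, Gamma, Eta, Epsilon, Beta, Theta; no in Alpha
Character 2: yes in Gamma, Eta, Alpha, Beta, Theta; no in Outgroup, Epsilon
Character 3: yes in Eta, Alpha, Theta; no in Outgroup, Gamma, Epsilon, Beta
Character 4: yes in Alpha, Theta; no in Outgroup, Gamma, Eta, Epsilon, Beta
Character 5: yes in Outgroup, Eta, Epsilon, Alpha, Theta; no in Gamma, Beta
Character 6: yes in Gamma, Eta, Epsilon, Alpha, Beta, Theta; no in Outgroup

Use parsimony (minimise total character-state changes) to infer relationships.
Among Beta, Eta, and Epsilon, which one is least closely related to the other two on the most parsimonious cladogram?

Epsilon

Character polarity is set by the outgroup: the derived state is whichever differs from the outgroup's state, so for Character 1, Character 5 the derived state is 'no', and for the remaining characters it is 'yes'.
Character 1 (derived state 'no') is unique to Alpha (autapomorphy; uninformative for grouping).
Character 2: derived state 'yes' in Alpha, Beta, Eta, Gamma, and Theta only — synapomorphy for {Alpha, Beta, Eta, Gamma, Theta}.
Only Alpha, Eta, and Theta show the derived state 'yes' for Character 3, supporting them as a clade.
Only Alpha and Theta show the derived state 'yes' for Character 4, supporting them as a clade.
Character 5 (derived state 'no') is shared by Beta and Gamma — a synapomorphy uniting that clade.
Character 6 (derived state 'yes') is shared by all ingroup taxa — unites the whole ingroup.
Most parsimonious ingroup topology: (((Gamma,Beta),(Eta,(Alpha,Theta))),Epsilon).
Eta and Beta share a more recent common ancestor with each other than either does with Epsilon, so Epsilon is the least closely related of the three.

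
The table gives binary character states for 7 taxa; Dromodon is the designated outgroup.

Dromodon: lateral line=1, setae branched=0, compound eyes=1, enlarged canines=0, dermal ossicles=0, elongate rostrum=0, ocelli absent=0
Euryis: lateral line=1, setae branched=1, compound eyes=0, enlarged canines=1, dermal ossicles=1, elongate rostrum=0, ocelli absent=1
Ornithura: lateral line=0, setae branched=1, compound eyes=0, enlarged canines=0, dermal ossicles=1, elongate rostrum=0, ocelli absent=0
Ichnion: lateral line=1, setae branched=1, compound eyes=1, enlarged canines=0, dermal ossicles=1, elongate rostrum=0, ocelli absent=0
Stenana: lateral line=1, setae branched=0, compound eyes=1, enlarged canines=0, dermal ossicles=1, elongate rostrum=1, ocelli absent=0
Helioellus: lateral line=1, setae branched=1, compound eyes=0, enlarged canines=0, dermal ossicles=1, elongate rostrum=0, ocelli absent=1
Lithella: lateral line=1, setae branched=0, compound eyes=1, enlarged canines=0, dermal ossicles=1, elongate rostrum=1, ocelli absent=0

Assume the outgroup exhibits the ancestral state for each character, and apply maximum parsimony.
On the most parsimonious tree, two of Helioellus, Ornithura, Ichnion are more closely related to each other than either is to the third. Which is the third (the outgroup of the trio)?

Ichnion

Character polarity is set by the outgroup: the derived state is whichever differs from the outgroup's state, so for lateral line, compound eyes the derived state is '0', and for the remaining characters it is '1'.
lateral line (derived state '0') is unique to Ornithura (autapomorphy; uninformative for grouping).
Only Euryis, Helioellus, Ichnion, and Ornithura show the derived state '1' for setae branched, supporting them as a clade.
Only Euryis, Helioellus, and Ornithura show the derived state '0' for compound eyes, supporting them as a clade.
enlarged canines (derived state '1') is unique to Euryis (autapomorphy; uninformative for grouping).
All ingroup taxa share the derived state '1' for dermal ossicles; it defines the ingroup but does not resolve relationships within it.
elongate rostrum (derived state '1') is shared by Lithella and Stenana — a synapomorphy uniting that clade.
ocelli absent: derived state '1' in Euryis and Helioellus only — synapomorphy for {Euryis, Helioellus}.
Most parsimonious ingroup topology: ((((Euryis,Helioellus),Ornithura),Ichnion),(Stenana,Lithella)).
Helioellus and Ornithura share a more recent common ancestor with each other than either does with Ichnion, so Ichnion is the least closely related of the three.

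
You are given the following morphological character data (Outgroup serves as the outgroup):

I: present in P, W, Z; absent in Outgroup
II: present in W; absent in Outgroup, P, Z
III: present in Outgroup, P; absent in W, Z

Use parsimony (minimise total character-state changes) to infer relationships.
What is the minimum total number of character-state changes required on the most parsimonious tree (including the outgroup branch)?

Character polarity is set by the outgroup: the derived state is whichever differs from the outgroup's state, so for III the derived state is 'absent', and for the remaining characters it is 'present'.
I (derived state 'present') is shared by all ingroup taxa — unites the whole ingroup.
II (derived state 'present') is unique to W (autapomorphy; uninformative for grouping).
III (derived state 'absent') is shared by W and Z — a synapomorphy uniting that clade.
Most parsimonious ingroup topology: (P,(W,Z)).
Changes per character on this tree: I: 1; II: 1; III: 1.
Total = 3.

3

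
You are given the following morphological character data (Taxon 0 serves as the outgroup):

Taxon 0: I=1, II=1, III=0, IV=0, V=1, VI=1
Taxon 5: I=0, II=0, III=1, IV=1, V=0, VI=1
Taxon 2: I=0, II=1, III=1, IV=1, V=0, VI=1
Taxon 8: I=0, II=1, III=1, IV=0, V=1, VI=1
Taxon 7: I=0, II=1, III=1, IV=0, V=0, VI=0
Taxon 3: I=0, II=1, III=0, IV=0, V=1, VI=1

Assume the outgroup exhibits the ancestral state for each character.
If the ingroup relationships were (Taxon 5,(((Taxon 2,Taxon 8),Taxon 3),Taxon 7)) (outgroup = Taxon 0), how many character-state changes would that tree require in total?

Map each character onto (Taxon 5,(((Taxon 2,Taxon 8),Taxon 3),Taxon 7)) (rooted by Taxon 0) and count the minimum state changes it requires (Fitch parsimony):
I: 1; II: 1; III: 2; IV: 2; V: 3; VI: 1.
Total tree length = 10.

10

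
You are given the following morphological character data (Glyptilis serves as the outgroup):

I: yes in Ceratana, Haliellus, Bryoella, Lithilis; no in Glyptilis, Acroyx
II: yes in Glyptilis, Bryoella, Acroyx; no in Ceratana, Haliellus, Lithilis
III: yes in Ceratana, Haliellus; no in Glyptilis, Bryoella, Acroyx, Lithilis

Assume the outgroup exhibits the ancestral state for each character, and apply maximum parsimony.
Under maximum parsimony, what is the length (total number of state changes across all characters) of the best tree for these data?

3

Character polarity is set by the outgroup: the derived state is whichever differs from the outgroup's state, so for II the derived state is 'no', and for the remaining characters it is 'yes'.
I: derived state 'yes' in Bryoella, Ceratana, Haliellus, and Lithilis only — synapomorphy for {Bryoella, Ceratana, Haliellus, Lithilis}.
II (derived state 'no') is shared by Ceratana, Haliellus, and Lithilis — a synapomorphy uniting that clade.
Only Ceratana and Haliellus show the derived state 'yes' for III, supporting them as a clade.
Most parsimonious ingroup topology: (((Lithilis,(Ceratana,Haliellus)),Bryoella),Acroyx).
Changes per character on this tree: I: 1; II: 1; III: 1.
Total = 3.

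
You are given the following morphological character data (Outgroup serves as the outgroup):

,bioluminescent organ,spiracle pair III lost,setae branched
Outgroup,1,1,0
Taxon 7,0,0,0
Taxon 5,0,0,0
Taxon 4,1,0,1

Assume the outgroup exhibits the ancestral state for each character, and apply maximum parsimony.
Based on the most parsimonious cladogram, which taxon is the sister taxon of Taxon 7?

Character polarity is set by the outgroup: the derived state is whichever differs from the outgroup's state, so for bioluminescent organ, spiracle pair III lost the derived state is '0', and for the remaining characters it is '1'.
bioluminescent organ: derived state '0' in Taxon 5 and Taxon 7 only — synapomorphy for {Taxon 5, Taxon 7}.
All ingroup taxa share the derived state '0' for spiracle pair III lost; it defines the ingroup but does not resolve relationships within it.
setae branched (derived state '1') is unique to Taxon 4 (autapomorphy; uninformative for grouping).
Most parsimonious ingroup topology: ((Taxon 7,Taxon 5),Taxon 4).
Taxon 7 and Taxon 5 form a cherry on this tree, so they are sister taxa.

Taxon 5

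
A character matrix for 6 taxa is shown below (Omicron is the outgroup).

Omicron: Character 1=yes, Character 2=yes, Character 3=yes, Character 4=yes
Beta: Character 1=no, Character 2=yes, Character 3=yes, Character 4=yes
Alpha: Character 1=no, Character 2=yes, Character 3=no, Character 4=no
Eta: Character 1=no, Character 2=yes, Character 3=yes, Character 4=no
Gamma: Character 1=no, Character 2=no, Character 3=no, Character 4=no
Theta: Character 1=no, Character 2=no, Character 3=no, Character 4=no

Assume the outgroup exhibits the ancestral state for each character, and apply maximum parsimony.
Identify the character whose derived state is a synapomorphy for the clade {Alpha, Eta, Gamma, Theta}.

The outgroup has state 'yes' for every character, so 'no' is the derived state throughout.
Character 1 (derived state 'no') is shared by all ingroup taxa — unites the whole ingroup.
Only Gamma and Theta show the derived state 'no' for Character 2, supporting them as a clade.
Character 3: derived state 'no' in Alpha, Gamma, and Theta only — synapomorphy for {Alpha, Gamma, Theta}.
Character 4: derived state 'no' in Alpha, Eta, Gamma, and Theta only — synapomorphy for {Alpha, Eta, Gamma, Theta}.
Most parsimonious ingroup topology: (Beta,((Alpha,(Gamma,Theta)),Eta)).
The clade {Alpha, Eta, Gamma, Theta} is supported by Character 4: its derived state 'no' occurs in exactly those taxa and in no other taxon (including the outgroup).

Character 4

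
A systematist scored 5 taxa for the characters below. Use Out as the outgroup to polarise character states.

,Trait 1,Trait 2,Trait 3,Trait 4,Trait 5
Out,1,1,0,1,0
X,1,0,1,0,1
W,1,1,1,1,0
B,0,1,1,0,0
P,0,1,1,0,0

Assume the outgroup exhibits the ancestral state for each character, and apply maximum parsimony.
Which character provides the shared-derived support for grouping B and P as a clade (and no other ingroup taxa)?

Trait 1

Character polarity is set by the outgroup: the derived state is whichever differs from the outgroup's state, so for Trait 1, Trait 2, Trait 4 the derived state is '0', and for the remaining characters it is '1'.
Trait 1 (derived state '0') is shared by B and P — a synapomorphy uniting that clade.
Trait 2: derived state '0' in X only — an autapomorphy, so it tells us nothing about relationships among taxa.
All ingroup taxa share the derived state '1' for Trait 3; it defines the ingroup but does not resolve relationships within it.
Only B, P, and X show the derived state '0' for Trait 4, supporting them as a clade.
Trait 5 (derived state '1') is unique to X (autapomorphy; uninformative for grouping).
Most parsimonious ingroup topology: ((X,(B,P)),W).
The clade {B, P} is supported by Trait 1: its derived state '0' occurs in exactly those taxa and in no other taxon (including the outgroup).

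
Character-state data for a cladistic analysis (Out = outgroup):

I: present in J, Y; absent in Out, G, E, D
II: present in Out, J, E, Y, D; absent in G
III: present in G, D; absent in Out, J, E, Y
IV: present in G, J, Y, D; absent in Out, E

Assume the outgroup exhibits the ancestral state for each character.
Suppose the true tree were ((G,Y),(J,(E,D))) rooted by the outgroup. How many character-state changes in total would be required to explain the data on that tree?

7

Map each character onto ((G,Y),(J,(E,D))) (rooted by Out) and count the minimum state changes it requires (Fitch parsimony):
I: 2; II: 1; III: 2; IV: 2.
Total tree length = 7.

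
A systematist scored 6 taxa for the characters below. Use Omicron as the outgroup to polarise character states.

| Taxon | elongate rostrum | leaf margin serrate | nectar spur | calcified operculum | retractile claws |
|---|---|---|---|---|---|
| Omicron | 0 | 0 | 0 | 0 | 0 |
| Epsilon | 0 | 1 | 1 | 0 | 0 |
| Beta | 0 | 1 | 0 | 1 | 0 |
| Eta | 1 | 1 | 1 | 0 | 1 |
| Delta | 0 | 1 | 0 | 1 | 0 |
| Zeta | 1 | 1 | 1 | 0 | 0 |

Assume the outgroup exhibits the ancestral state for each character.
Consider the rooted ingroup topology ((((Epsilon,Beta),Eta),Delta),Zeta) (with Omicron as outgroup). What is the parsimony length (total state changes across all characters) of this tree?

Map each character onto ((((Epsilon,Beta),Eta),Delta),Zeta) (rooted by Omicron) and count the minimum state changes it requires (Fitch parsimony):
elongate rostrum: 2; leaf margin serrate: 1; nectar spur: 3; calcified operculum: 2; retractile claws: 1.
Total tree length = 9.

9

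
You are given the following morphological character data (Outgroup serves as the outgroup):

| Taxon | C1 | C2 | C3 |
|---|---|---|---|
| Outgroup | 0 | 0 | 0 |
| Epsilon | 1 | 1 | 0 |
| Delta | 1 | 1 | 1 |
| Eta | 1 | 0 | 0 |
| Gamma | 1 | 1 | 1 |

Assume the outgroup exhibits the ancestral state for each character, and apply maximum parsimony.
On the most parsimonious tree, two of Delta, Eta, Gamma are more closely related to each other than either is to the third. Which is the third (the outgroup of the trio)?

Eta

The outgroup has state '0' for every character, so '1' is the derived state throughout.
All ingroup taxa share the derived state '1' for C1; it defines the ingroup but does not resolve relationships within it.
C2 (derived state '1') is shared by Delta, Epsilon, and Gamma — a synapomorphy uniting that clade.
C3: derived state '1' in Delta and Gamma only — synapomorphy for {Delta, Gamma}.
Most parsimonious ingroup topology: ((Epsilon,(Delta,Gamma)),Eta).
Gamma and Delta share a more recent common ancestor with each other than either does with Eta, so Eta is the least closely related of the three.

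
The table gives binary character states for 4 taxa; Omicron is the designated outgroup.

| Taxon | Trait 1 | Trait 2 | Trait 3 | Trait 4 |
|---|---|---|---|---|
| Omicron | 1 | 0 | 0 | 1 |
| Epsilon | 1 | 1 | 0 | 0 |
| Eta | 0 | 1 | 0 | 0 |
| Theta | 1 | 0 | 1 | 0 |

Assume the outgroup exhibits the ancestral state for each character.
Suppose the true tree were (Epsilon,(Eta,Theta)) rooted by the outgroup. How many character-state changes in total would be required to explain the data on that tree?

5

Map each character onto (Epsilon,(Eta,Theta)) (rooted by Omicron) and count the minimum state changes it requires (Fitch parsimony):
Trait 1: 1; Trait 2: 2; Trait 3: 1; Trait 4: 1.
Total tree length = 5.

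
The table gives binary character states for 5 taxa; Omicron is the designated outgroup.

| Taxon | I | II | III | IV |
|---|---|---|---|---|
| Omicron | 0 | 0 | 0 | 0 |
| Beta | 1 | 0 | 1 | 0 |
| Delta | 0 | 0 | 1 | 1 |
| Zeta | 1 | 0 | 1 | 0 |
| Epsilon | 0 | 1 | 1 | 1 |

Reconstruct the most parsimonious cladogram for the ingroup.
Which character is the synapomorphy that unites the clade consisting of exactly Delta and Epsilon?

IV

The outgroup has state '0' for every character, so '1' is the derived state throughout.
I: derived state '1' in Beta and Zeta only — synapomorphy for {Beta, Zeta}.
II (derived state '1') is unique to Epsilon (autapomorphy; uninformative for grouping).
All ingroup taxa share the derived state '1' for III; it defines the ingroup but does not resolve relationships within it.
IV (derived state '1') is shared by Delta and Epsilon — a synapomorphy uniting that clade.
Most parsimonious ingroup topology: ((Beta,Zeta),(Delta,Epsilon)).
The clade {Delta, Epsilon} is supported by IV: its derived state '1' occurs in exactly those taxa and in no other taxon (including the outgroup).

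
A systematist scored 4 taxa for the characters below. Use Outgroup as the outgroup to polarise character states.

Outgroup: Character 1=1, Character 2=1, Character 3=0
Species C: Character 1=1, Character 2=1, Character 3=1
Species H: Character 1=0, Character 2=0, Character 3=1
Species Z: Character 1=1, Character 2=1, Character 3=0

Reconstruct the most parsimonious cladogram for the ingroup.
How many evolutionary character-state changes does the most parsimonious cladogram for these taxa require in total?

3

Character polarity is set by the outgroup: the derived state is whichever differs from the outgroup's state, so for Character 1, Character 2 the derived state is '0', and for the remaining characters it is '1'.
Character 1: derived state '0' in Species H only — an autapomorphy, so it tells us nothing about relationships among taxa.
Character 2: derived state '0' in Species H only — an autapomorphy, so it tells us nothing about relationships among taxa.
Only Species C and Species H show the derived state '1' for Character 3, supporting them as a clade.
Most parsimonious ingroup topology: ((Species C,Species H),Species Z).
Changes per character on this tree: Character 1: 1; Character 2: 1; Character 3: 1.
Total = 3.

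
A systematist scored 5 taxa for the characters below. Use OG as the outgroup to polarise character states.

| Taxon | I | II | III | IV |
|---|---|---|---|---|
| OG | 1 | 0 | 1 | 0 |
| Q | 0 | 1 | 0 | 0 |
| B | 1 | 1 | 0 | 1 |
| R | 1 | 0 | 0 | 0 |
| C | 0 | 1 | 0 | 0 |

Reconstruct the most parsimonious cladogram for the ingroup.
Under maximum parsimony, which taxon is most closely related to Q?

Character polarity is set by the outgroup: the derived state is whichever differs from the outgroup's state, so for I, III the derived state is '0', and for the remaining characters it is '1'.
Only C and Q show the derived state '0' for I, supporting them as a clade.
Only B, C, and Q show the derived state '1' for II, supporting them as a clade.
All ingroup taxa share the derived state '0' for III; it defines the ingroup but does not resolve relationships within it.
IV (derived state '1') is unique to B (autapomorphy; uninformative for grouping).
Most parsimonious ingroup topology: (((Q,C),B),R).
Q and C form a cherry on this tree, so they are sister taxa.

C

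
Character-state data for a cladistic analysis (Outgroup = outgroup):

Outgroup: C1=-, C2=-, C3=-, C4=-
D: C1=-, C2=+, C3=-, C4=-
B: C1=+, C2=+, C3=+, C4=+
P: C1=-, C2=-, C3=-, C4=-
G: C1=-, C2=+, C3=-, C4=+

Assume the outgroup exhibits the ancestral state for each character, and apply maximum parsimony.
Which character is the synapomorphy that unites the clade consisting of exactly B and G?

The outgroup has state '-' for every character, so '+' is the derived state throughout.
C1 (derived state '+') is unique to B (autapomorphy; uninformative for grouping).
C2: derived state '+' in B, D, and G only — synapomorphy for {B, D, G}.
C3 (derived state '+') is unique to B (autapomorphy; uninformative for grouping).
C4: derived state '+' in B and G only — synapomorphy for {B, G}.
Most parsimonious ingroup topology: ((D,(B,G)),P).
The clade {B, G} is supported by C4: its derived state '+' occurs in exactly those taxa and in no other taxon (including the outgroup).

C4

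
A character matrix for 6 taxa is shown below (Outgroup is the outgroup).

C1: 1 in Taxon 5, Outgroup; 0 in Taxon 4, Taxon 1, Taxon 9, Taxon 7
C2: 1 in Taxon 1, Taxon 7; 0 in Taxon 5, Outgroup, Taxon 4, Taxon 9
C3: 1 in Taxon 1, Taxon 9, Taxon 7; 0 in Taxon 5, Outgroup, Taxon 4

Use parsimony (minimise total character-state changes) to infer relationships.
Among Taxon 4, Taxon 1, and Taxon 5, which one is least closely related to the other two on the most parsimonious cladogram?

Character polarity is set by the outgroup: the derived state is whichever differs from the outgroup's state, so for C1 the derived state is '0', and for the remaining characters it is '1'.
C1 (derived state '0') is shared by Taxon 1, Taxon 4, Taxon 7, and Taxon 9 — a synapomorphy uniting that clade.
C2: derived state '1' in Taxon 1 and Taxon 7 only — synapomorphy for {Taxon 1, Taxon 7}.
C3 (derived state '1') is shared by Taxon 1, Taxon 7, and Taxon 9 — a synapomorphy uniting that clade.
Most parsimonious ingroup topology: (Taxon 5,((Taxon 9,(Taxon 7,Taxon 1)),Taxon 4)).
Taxon 1 and Taxon 4 share a more recent common ancestor with each other than either does with Taxon 5, so Taxon 5 is the least closely related of the three.

Taxon 5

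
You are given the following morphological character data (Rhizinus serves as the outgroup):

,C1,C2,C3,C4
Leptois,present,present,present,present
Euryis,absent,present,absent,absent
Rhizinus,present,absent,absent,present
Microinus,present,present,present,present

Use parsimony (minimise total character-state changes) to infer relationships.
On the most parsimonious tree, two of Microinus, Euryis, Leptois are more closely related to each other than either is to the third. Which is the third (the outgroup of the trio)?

Euryis

Character polarity is set by the outgroup: the derived state is whichever differs from the outgroup's state, so for C1, C4 the derived state is 'absent', and for the remaining characters it is 'present'.
C1: derived state 'absent' in Euryis only — an autapomorphy, so it tells us nothing about relationships among taxa.
C2 (derived state 'present') is shared by all ingroup taxa — unites the whole ingroup.
Only Leptois and Microinus show the derived state 'present' for C3, supporting them as a clade.
C4: derived state 'absent' in Euryis only — an autapomorphy, so it tells us nothing about relationships among taxa.
Most parsimonious ingroup topology: (Euryis,(Microinus,Leptois)).
Microinus and Leptois share a more recent common ancestor with each other than either does with Euryis, so Euryis is the least closely related of the three.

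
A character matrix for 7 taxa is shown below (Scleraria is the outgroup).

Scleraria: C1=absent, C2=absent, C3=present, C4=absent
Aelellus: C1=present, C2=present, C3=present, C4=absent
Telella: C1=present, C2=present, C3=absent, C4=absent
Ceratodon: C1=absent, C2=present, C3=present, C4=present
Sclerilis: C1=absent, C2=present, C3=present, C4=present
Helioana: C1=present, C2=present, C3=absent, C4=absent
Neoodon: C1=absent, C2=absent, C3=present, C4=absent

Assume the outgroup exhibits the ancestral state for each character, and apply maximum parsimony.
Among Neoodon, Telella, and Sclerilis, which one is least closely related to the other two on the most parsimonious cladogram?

Character polarity is set by the outgroup: the derived state is whichever differs from the outgroup's state, so for C3 the derived state is 'absent', and for the remaining characters it is 'present'.
Only Aelellus, Helioana, and Telella show the derived state 'present' for C1, supporting them as a clade.
C2 (derived state 'present') is shared by Aelellus, Ceratodon, Helioana, Sclerilis, and Telella — a synapomorphy uniting that clade.
Only Helioana and Telella show the derived state 'absent' for C3, supporting them as a clade.
C4: derived state 'present' in Ceratodon and Sclerilis only — synapomorphy for {Ceratodon, Sclerilis}.
Most parsimonious ingroup topology: (((Aelellus,(Telella,Helioana)),(Ceratodon,Sclerilis)),Neoodon).
Sclerilis and Telella share a more recent common ancestor with each other than either does with Neoodon, so Neoodon is the least closely related of the three.

Neoodon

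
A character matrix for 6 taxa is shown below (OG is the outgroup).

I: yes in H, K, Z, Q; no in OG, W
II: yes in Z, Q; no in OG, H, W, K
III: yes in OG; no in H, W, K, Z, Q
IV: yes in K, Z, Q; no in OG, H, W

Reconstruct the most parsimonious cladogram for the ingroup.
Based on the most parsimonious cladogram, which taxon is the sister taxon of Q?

Z

Character polarity is set by the outgroup: the derived state is whichever differs from the outgroup's state, so for III the derived state is 'no', and for the remaining characters it is 'yes'.
I (derived state 'yes') is shared by H, K, Q, and Z — a synapomorphy uniting that clade.
II (derived state 'yes') is shared by Q and Z — a synapomorphy uniting that clade.
III (derived state 'no') is shared by all ingroup taxa — unites the whole ingroup.
Only K, Q, and Z show the derived state 'yes' for IV, supporting them as a clade.
Most parsimonious ingroup topology: ((H,(K,(Z,Q))),W).
Q and Z form a cherry on this tree, so they are sister taxa.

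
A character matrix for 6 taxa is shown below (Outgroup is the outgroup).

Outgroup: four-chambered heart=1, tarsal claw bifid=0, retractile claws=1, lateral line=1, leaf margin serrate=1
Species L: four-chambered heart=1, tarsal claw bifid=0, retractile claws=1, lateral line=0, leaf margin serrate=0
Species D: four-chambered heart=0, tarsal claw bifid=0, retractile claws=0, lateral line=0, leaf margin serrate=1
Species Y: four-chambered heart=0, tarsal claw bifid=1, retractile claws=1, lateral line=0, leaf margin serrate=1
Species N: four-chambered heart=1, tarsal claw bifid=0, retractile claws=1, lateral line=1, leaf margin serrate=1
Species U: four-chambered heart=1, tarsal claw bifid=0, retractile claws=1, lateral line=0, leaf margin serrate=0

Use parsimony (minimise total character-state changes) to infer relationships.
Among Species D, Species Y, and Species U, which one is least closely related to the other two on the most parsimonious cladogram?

Species U

Character polarity is set by the outgroup: the derived state is whichever differs from the outgroup's state, so for four-chambered heart, retractile claws, lateral line, leaf margin serrate the derived state is '0', and for the remaining characters it is '1'.
four-chambered heart (derived state '0') is shared by Species D and Species Y — a synapomorphy uniting that clade.
tarsal claw bifid: derived state '1' in Species Y only — an autapomorphy, so it tells us nothing about relationships among taxa.
retractile claws: derived state '0' in Species D only — an autapomorphy, so it tells us nothing about relationships among taxa.
lateral line (derived state '0') is shared by Species D, Species L, Species U, and Species Y — a synapomorphy uniting that clade.
leaf margin serrate (derived state '0') is shared by Species L and Species U — a synapomorphy uniting that clade.
Most parsimonious ingroup topology: (((Species L,Species U),(Species D,Species Y)),Species N).
Species D and Species Y share a more recent common ancestor with each other than either does with Species U, so Species U is the least closely related of the three.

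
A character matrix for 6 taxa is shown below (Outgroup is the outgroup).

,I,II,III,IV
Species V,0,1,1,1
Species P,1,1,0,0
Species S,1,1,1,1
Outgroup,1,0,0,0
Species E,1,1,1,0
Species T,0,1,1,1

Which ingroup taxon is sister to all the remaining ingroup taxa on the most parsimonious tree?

Character polarity is set by the outgroup: the derived state is whichever differs from the outgroup's state, so for I the derived state is '0', and for the remaining characters it is '1'.
I (derived state '0') is shared by Species T and Species V — a synapomorphy uniting that clade.
II (derived state '1') is shared by all ingroup taxa — unites the whole ingroup.
III (derived state '1') is shared by Species E, Species S, Species T, and Species V — a synapomorphy uniting that clade.
Only Species S, Species T, and Species V show the derived state '1' for IV, supporting them as a clade.
Most parsimonious ingroup topology: (((Species S,(Species T,Species V)),Species E),Species P).
Species P is sister to the clade containing all other ingroup taxa, so it is the earliest-diverging (most basal) ingroup lineage.

Species P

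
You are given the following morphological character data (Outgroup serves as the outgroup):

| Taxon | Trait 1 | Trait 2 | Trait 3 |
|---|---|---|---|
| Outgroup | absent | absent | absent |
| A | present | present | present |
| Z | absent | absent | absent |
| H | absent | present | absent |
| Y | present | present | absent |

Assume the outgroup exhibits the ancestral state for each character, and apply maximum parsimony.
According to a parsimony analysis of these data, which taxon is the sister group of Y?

A

The outgroup has state 'absent' for every character, so 'present' is the derived state throughout.
Trait 1 (derived state 'present') is shared by A and Y — a synapomorphy uniting that clade.
Trait 2: derived state 'present' in A, H, and Y only — synapomorphy for {A, H, Y}.
Trait 3 (derived state 'present') is unique to A (autapomorphy; uninformative for grouping).
Most parsimonious ingroup topology: (((A,Y),H),Z).
Y and A form a cherry on this tree, so they are sister taxa.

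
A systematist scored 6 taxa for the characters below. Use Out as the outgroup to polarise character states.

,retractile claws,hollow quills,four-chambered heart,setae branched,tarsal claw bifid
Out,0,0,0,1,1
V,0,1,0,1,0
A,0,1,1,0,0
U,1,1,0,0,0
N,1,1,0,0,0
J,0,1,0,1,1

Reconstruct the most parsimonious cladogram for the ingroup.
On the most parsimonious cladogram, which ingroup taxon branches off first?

J

Character polarity is set by the outgroup: the derived state is whichever differs from the outgroup's state, so for setae branched, tarsal claw bifid the derived state is '0', and for the remaining characters it is '1'.
retractile claws (derived state '1') is shared by N and U — a synapomorphy uniting that clade.
hollow quills (derived state '1') is shared by all ingroup taxa — unites the whole ingroup.
four-chambered heart (derived state '1') is unique to A (autapomorphy; uninformative for grouping).
setae branched: derived state '0' in A, N, and U only — synapomorphy for {A, N, U}.
Only A, N, U, and V show the derived state '0' for tarsal claw bifid, supporting them as a clade.
Most parsimonious ingroup topology: ((V,(A,(U,N))),J).
J is sister to the clade containing all other ingroup taxa, so it is the earliest-diverging (most basal) ingroup lineage.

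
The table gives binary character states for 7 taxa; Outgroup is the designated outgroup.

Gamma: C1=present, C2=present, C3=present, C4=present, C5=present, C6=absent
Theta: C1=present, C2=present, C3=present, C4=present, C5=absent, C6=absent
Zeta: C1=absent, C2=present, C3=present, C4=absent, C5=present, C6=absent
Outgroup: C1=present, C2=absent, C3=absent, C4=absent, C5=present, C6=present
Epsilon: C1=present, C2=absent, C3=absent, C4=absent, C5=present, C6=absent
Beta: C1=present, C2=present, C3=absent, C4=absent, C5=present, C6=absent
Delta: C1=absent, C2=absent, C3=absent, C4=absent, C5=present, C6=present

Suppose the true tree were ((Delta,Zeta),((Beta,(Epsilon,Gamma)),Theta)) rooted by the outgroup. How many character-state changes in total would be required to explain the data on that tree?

12

Map each character onto ((Delta,Zeta),((Beta,(Epsilon,Gamma)),Theta)) (rooted by Outgroup) and count the minimum state changes it requires (Fitch parsimony):
C1: 1; C2: 3; C3: 3; C4: 2; C5: 1; C6: 2.
Total tree length = 12.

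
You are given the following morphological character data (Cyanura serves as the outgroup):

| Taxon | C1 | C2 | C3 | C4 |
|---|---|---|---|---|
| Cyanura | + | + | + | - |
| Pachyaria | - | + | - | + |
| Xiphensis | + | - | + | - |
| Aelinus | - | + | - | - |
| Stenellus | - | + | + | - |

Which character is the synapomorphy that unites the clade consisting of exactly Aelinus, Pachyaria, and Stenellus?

Character polarity is set by the outgroup: the derived state is whichever differs from the outgroup's state, so for C1, C2, C3 the derived state is '-', and for the remaining characters it is '+'.
C1: derived state '-' in Aelinus, Pachyaria, and Stenellus only — synapomorphy for {Aelinus, Pachyaria, Stenellus}.
C2 (derived state '-') is unique to Xiphensis (autapomorphy; uninformative for grouping).
C3: derived state '-' in Aelinus and Pachyaria only — synapomorphy for {Aelinus, Pachyaria}.
C4: derived state '+' in Pachyaria only — an autapomorphy, so it tells us nothing about relationships among taxa.
Most parsimonious ingroup topology: (((Pachyaria,Aelinus),Stenellus),Xiphensis).
The clade {Aelinus, Pachyaria, Stenellus} is supported by C1: its derived state '-' occurs in exactly those taxa and in no other taxon (including the outgroup).

C1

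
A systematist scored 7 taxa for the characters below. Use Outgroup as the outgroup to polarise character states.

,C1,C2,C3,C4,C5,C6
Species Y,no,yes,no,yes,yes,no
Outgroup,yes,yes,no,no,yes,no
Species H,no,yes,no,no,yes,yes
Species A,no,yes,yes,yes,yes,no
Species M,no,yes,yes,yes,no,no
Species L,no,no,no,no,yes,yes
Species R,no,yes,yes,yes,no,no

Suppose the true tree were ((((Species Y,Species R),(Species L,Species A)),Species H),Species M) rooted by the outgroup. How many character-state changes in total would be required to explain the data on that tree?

Map each character onto ((((Species Y,Species R),(Species L,Species A)),Species H),Species M) (rooted by Outgroup) and count the minimum state changes it requires (Fitch parsimony):
C1: 1; C2: 1; C3: 3; C4: 3; C5: 2; C6: 2.
Total tree length = 12.

12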